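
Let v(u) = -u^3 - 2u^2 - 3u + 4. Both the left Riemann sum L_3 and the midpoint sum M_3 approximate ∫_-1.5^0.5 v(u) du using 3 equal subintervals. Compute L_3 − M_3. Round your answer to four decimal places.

1.7222

L_3 ≈ 11.675926.
M_3 ≈ 9.953704.
L_3 − M_3 ≈ 1.7222.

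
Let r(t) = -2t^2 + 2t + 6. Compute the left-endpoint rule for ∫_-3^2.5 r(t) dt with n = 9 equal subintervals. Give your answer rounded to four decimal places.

Δt = (2.5 − (-3))/9 = 11/18.
Left endpoints: -3, -43/18, -16/9, -7/6, -5/9, 1/18, 2/3, 23/18, 17/9.
r(-3) = -18, r(-43/18) = -1651/162, r(-16/9) = -314/81, r(-7/6) = 17/18, r(-5/9) = 346/81, r(1/18) = 989/162, r(2/3) = 58/9, r(23/18) = 857/162, r(17/9) = 214/81.
Sum = Δt · [r(-3) + r(-43/18) + r(-16/9) + ...].
Sum ≈ -3.8930.

-3.8930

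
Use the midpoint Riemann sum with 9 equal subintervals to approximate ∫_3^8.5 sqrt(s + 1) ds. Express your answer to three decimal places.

14.189

Δs = (8.5 − 3)/9 = 11/18.
Midpoints: 119/36, 47/12, 163/36, 185/36, 5.75, 229/36, 251/36, 91/12, 295/36.
f(119/36) ≈ 2.075, f(47/12) ≈ 2.217, f(163/36) ≈ 2.351, f(185/36) ≈ 2.478, f(5.75) ≈ 2.598, f(229/36) ≈ 2.713, f(251/36) ≈ 2.824, f(91/12) ≈ 2.930, f(295/36) ≈ 3.032.
Sum = Δs · [f(119/36) + f(47/12) + f(163/36) + ...].
Sum ≈ 14.189.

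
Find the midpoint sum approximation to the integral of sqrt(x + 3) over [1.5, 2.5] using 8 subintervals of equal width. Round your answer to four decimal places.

2.2351

Δx = (2.5 − 1.5)/8 = 0.125.
Midpoints: 1.5625, 1.6875, 1.8125, 1.9375, 2.0625, 2.1875, 2.3125, 2.4375.
f(1.5625) ≈ 2.1360, f(1.6875) ≈ 2.1651, f(1.8125) ≈ 2.1937, f(1.9375) ≈ 2.2220, f(2.0625) ≈ 2.2500, f(2.1875) ≈ 2.2776, f(2.3125) ≈ 2.3049, f(2.4375) ≈ 2.3318.
Sum = Δx · [f(1.5625) + f(1.6875) + f(1.8125) + ...].
Sum ≈ 2.2351.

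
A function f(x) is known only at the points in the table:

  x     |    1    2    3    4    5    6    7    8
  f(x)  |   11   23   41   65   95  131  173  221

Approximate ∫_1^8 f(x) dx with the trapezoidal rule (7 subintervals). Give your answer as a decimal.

644

Δx = 1.
T_7 = (1/2)·[11 + 2·23 + 2·41 + 2·65 + 2·95 + 2·131 + 2·173 + 221] = 644.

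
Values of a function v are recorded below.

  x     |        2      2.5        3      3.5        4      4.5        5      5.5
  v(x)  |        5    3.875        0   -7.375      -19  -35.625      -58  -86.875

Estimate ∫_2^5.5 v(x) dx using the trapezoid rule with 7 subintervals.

Δx = 0.5.
T_7 = (0.5/2)·[5 + 2·3.875 + 2·0 + 2·(-7.375) + 2·(-19) + 2·(-35.625) + 2·(-58) + (-86.875)] = -78.53125.

-78.53125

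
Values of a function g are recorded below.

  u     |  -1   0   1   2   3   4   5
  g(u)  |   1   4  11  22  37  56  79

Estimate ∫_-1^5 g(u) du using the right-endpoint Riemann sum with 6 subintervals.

Δu = 1.
Sum = 1·[4 + 11 + 22 + 37 + 56 + 79] = 209.

209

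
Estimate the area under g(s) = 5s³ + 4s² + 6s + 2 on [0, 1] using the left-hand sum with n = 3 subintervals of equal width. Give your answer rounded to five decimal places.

5.29630

Δs = (1 − 0)/3 = 1/3.
Left endpoints: 0, 1/3, 2/3.
g(0) = 2, g(1/3) = 125/27, g(2/3) = 250/27.
Sum = Δs · [g(0) + g(1/3) + g(2/3)].
Sum ≈ 5.29630.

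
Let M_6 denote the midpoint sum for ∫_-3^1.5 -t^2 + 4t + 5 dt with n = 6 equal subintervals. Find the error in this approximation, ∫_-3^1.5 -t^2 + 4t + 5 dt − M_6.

-0.2109375

Exact integral: ∫_-3^1.5 f(t) dt = -1.125.
M_6 = -0.9140625.
Error = -1.125 − (-0.9140625) = -0.2109375.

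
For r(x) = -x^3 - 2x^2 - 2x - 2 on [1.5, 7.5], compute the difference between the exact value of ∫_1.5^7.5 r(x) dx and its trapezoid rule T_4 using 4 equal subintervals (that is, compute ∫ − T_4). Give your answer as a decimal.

Exact integral: ∫_1.5^7.5 r(x) dx = -1134.75.
T_4 = -1169.625.
Error = -1134.75 − (-1169.625) = 34.875.

34.875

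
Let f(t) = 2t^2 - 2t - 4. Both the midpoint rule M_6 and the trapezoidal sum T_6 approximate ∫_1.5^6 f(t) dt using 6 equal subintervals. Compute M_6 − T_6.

M_6 = 89.578125.
T_6 = 90.84375.
M_6 − T_6 = -1.265625.

-1.265625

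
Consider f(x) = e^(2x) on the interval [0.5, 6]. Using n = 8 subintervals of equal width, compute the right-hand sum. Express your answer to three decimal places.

149756.397

Δx = (6 − 0.5)/8 = 0.6875.
Right endpoints: 1.1875, 1.875, 2.5625, 3.25, 3.9375, 4.625, 5.3125, 6.
f(1.1875) ≈ 10.751, f(1.875) ≈ 42.521, f(2.5625) ≈ 168.174, f(3.25) ≈ 665.142, f(3.9375) ≈ 2630.686, f(4.625) ≈ 10404.566, f(5.3125) ≈ 41150.856, f(6) ≈ 162754.791.
Sum = Δx · [f(1.1875) + f(1.875) + f(2.5625) + ...].
Sum ≈ 149756.397.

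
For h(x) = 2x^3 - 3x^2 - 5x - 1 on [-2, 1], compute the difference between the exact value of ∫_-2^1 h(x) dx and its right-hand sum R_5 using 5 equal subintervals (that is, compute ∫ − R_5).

-2.52

Exact integral: ∫_-2^1 h(x) dx = -12.
R_5 = -9.48.
Error = -12 − (-9.48) = -2.52.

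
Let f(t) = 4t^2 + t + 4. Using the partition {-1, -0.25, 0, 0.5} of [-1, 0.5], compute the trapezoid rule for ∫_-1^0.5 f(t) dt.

7.5

Subinterval widths: 0.75, 0.25, 0.5.
f(-1) = 7, f(-0.25) = 4, f(0) = 4, f(0.5) = 5.5.
On each subinterval the trapezoid contributes (Δt_i/2)·[f(t_{i-1}) + f(t_i)].
Sum = 7.5.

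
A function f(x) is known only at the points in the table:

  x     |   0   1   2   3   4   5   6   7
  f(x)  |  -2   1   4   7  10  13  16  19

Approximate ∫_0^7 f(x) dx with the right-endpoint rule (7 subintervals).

Δx = 1.
Sum = 1·[1 + 4 + 7 + 10 + 13 + 16 + 19] = 70.

70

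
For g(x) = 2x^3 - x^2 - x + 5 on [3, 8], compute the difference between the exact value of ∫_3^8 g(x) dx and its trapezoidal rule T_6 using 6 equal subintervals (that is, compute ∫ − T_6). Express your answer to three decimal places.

Exact integral: ∫_3^8 g(x) dx ≈ 1843.33333.
T_6 ≈ 1861.85185.
Error ≈ 1843.33333 − 1861.85185 ≈ -18.519.

-18.519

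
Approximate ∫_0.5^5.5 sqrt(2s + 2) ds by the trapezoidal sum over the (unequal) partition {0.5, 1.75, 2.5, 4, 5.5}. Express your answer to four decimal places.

Subinterval widths: 1.25, 0.75, 1.5, 1.5.
f(0.5) ≈ 1.7321, f(1.75) ≈ 2.3452, f(2.5) ≈ 2.6458, f(4) ≈ 3.1623, f(5.5) ≈ 3.6056.
On each subinterval the trapezoid contributes (Δs_i/2)·[f(s_{i-1}) + f(s_i)].
Sum ≈ 13.8518.

13.8518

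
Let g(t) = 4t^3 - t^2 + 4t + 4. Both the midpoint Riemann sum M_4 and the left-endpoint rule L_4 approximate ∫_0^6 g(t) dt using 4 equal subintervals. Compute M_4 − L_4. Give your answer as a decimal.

520.875

M_4 = 1280.625.
L_4 = 759.75.
M_4 − L_4 = 520.875.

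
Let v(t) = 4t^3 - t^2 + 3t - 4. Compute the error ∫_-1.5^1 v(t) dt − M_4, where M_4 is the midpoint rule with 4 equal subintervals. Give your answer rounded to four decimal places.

-0.3255

Exact integral: ∫_-1.5^1 v(t) dt ≈ -17.395833.
M_4 = -17.0703125.
Error ≈ -17.395833 − (-17.0703125) ≈ -0.3255.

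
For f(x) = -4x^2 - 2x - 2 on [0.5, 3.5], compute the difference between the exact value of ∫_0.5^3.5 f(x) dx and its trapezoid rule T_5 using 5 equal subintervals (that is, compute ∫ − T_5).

Exact integral: ∫_0.5^3.5 f(x) dx = -75.
T_5 = -75.72.
Error = -75 − (-75.72) = 0.72.

0.72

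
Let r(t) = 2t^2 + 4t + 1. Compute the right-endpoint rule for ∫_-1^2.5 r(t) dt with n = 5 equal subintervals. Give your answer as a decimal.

34.23

Δt = (2.5 − (-1))/5 = 0.7.
Right endpoints: -0.3, 0.4, 1.1, 1.8, 2.5.
r(-0.3) = -0.02, r(0.4) = 2.92, r(1.1) = 7.82, r(1.8) = 14.68, r(2.5) = 23.5.
Sum = Δt · [r(-0.3) + r(0.4) + r(1.1) + r(1.8) + r(2.5)].
Sum = 34.23.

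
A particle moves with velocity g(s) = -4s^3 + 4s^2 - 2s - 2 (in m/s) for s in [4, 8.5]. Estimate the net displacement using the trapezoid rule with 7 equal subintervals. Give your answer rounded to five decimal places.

Δs = (8.5 − 4)/7 = 9/14.
g(4) = -202, g(65/14) = -223217/686, g(37/7) = -168592/343, g(83/14) = -484847/686, g(46/7) = -335290/343, g(101/14) = -898757/686, g(55/7) = -586876/343, g(8.5) = -2186.5.
T_7 = (Δs/2)·[g(s_0) + 2g(s_1) + ... + 2g(s_{6}) + g(s_7)].
Sum ≈ -4317.81888.

-4317.81888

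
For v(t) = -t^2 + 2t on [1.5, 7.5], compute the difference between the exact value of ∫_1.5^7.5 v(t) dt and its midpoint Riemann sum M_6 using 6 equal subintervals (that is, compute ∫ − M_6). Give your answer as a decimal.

-0.5

Exact integral: ∫_1.5^7.5 v(t) dt = -85.5.
M_6 = -85.
Error = -85.5 − (-85) = -0.5.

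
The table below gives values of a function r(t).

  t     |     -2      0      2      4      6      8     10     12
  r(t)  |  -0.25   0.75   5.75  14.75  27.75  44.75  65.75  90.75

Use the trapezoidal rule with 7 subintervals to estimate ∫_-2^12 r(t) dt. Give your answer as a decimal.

409.5

Δt = 2.
T_7 = (2/2)·[(-0.25) + 2·0.75 + 2·5.75 + 2·14.75 + 2·27.75 + 2·44.75 + 2·65.75 + 90.75] = 409.5.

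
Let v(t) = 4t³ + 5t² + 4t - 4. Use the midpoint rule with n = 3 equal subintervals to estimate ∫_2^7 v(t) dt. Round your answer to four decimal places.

Δt = (7 − 2)/3 = 5/3.
Midpoints: 17/6, 4.5, 37/6.
v(17/6) = 14953/108, v(4.5) = 479.75, v(37/6) = 124073/108.
Sum = Δt · [v(17/6) + v(4.5) + v(37/6)].
Sum ≈ 2945.0463.

2945.0463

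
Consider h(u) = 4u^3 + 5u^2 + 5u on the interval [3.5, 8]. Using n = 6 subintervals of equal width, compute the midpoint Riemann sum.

Δu = (8 − 3.5)/6 = 0.75.
Midpoints: 3.875, 4.625, 5.375, 6.125, 6.875, 7.625.
h(3.875) = 327.1953125, h(4.625) = 525.8046875, h(5.375) = 792.4765625, h(6.125) = 1137.3359375, h(6.875) = 1570.5078125, h(7.625) = 2102.1171875.
Sum = Δu · [h(3.875) + h(4.625) + h(5.375) + ...].
Sum = 4841.578125.

4841.578125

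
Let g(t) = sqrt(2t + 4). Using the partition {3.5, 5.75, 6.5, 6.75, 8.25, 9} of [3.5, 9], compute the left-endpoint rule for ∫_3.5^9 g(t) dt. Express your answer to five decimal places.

21.11665

Subinterval widths: 2.25, 0.75, 0.25, 1.5, 0.75.
Left endpoints: 3.5, 5.75, 6.5, 6.75, 8.25.
g(3.5) ≈ 3.31662, g(5.75) ≈ 3.93700, g(6.5) ≈ 4.12311, g(6.75) ≈ 4.18330, g(8.25) ≈ 4.52769.
Sum = Σ Δt_i · g(t_i).
Sum ≈ 21.11665.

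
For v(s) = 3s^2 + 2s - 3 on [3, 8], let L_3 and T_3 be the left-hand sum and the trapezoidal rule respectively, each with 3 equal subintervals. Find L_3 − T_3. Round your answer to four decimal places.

-145.8333

L_3 ≈ 386.111111.
T_3 ≈ 531.944444.
L_3 − T_3 ≈ -145.8333.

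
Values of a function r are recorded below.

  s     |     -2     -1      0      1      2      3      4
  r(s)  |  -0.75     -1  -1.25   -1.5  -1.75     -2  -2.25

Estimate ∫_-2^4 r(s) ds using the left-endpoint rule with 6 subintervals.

Δs = 1.
Sum = 1·[(-0.75) + (-1) + (-1.25) + (-1.5) + (-1.75) + (-2)] = -8.25.

-8.25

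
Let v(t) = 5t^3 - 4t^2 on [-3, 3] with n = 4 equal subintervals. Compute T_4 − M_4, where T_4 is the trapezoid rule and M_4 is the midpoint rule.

T_4 = -81.
M_4 = -67.5.
T_4 − M_4 = -13.5.

-13.5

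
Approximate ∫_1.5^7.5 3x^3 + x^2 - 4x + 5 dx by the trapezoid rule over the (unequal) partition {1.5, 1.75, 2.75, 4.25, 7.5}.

2760.8515625

Subinterval widths: 0.25, 1, 1.5, 3.25.
f(1.5) = 11.375, f(1.75) = 17.140625, f(2.75) = 63.953125, f(4.25) = 236.359375, f(7.5) = 1296.875.
On each subinterval the trapezoid contributes (Δx_i/2)·[f(x_{i-1}) + f(x_i)].
Sum = 2760.8515625.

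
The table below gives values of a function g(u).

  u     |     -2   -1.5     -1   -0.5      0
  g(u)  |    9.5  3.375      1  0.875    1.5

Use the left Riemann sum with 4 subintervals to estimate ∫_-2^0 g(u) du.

7.375

Δu = 0.5.
Sum = 0.5·[9.5 + 3.375 + 1 + 0.875] = 7.375.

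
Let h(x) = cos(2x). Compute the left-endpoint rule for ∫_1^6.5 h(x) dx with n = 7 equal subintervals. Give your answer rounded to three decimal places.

-0.712

Δx = (6.5 − 1)/7 = 11/14.
Left endpoints: 1, 25/14, 18/7, 47/14, 29/7, 69/14, 40/7.
h(1) ≈ -0.416, h(25/14) ≈ -0.909, h(18/7) ≈ 0.417, h(47/14) ≈ 0.909, h(29/7) ≈ -0.418, h(69/14) ≈ -0.908, h(40/7) ≈ 0.420.
Sum = Δx · [h(1) + h(25/14) + h(18/7) + ...].
Sum ≈ -0.712.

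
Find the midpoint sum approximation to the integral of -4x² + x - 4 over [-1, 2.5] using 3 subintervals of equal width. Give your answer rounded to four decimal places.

-31.9537

Δx = (2.5 − (-1))/3 = 7/6.
Midpoints: -5/12, 0.75, 23/12.
f(-5/12) = -46/9, f(0.75) = -5.5, f(23/12) = -151/9.
Sum = Δx · [f(-5/12) + f(0.75) + f(23/12)].
Sum ≈ -31.9537.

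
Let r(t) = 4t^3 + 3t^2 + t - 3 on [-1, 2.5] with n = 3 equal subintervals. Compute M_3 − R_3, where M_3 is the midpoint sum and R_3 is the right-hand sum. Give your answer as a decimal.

M_3 ≈ 42.0486111.
R_3 ≈ 106.3611111.
M_3 − R_3 = -64.3125.

-64.3125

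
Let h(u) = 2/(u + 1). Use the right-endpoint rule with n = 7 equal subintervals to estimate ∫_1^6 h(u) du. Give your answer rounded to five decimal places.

2.26969

Δu = (6 − 1)/7 = 5/7.
Right endpoints: 12/7, 17/7, 22/7, 27/7, 32/7, 37/7, 6.
h(12/7) = 14/19, h(17/7) = 7/12, h(22/7) = 14/29, h(27/7) = 7/17, h(32/7) = 14/39, h(37/7) = 7/22, h(6) = 2/7.
Sum = Δu · [h(12/7) + h(17/7) + h(22/7) + ...].
Sum ≈ 2.26969.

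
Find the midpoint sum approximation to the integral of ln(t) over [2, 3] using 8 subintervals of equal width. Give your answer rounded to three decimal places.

0.910

Δt = (3 − 2)/8 = 0.125.
Midpoints: 2.0625, 2.1875, 2.3125, 2.4375, 2.5625, 2.6875, 2.8125, 2.9375.
f(2.0625) ≈ 0.724, f(2.1875) ≈ 0.783, f(2.3125) ≈ 0.838, f(2.4375) ≈ 0.891, f(2.5625) ≈ 0.941, f(2.6875) ≈ 0.989, f(2.8125) ≈ 1.034, f(2.9375) ≈ 1.078.
Sum = Δt · [f(2.0625) + f(2.1875) + f(2.3125) + ...].
Sum ≈ 0.910.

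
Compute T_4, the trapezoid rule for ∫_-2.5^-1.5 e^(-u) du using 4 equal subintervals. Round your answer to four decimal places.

Δu = (-1.5 − (-2.5))/4 = 0.25.
f(-2.5) ≈ 12.1825, f(-2.25) ≈ 9.4877, f(-2) ≈ 7.3891, f(-1.75) ≈ 5.7546, f(-1.5) ≈ 4.4817.
T_4 = (Δu/2)·[f(u_0) + 2f(u_1) + 2f(u_2) + 2f(u_3) + f(u_4)].
Sum ≈ 7.7409.

7.7409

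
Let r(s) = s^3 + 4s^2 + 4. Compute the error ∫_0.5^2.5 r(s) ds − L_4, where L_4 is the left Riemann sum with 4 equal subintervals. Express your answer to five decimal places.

Exact integral: ∫_0.5^2.5 r(s) ds ≈ 38.4166667.
L_4 = 29.25.
Error ≈ 38.4166667 − 29.25 ≈ 9.16667.

9.16667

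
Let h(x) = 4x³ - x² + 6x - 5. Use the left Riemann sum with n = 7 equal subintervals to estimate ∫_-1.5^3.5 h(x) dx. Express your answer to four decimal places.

Δx = (3.5 − (-1.5))/7 = 5/7.
Left endpoints: -1.5, -11/14, -1/14, 9/14, 19/14, 29/14, 39/14.
h(-1.5) = -29.75, h(-11/14) = -16837/1372, h(-1/14) = -7457/1372, h(9/14) = -677/1372, h(19/14) = 15503/1372, h(29/14) = 53083/1372, h(39/14) = 124063/1372.
Sum = Δx · [h(-1.5) + h(-11/14) + h(-1/14) + ...].
Sum ≈ 66.0459.

66.0459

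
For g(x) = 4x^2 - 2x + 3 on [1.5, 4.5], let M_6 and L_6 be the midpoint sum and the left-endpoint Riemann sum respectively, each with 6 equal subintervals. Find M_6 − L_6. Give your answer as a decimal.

M_6 = 107.75.
L_6 = 92.
M_6 − L_6 = 15.75.

15.75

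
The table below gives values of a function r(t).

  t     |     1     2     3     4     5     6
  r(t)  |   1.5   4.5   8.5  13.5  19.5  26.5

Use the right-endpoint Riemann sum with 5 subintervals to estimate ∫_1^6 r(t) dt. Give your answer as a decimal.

72.5

Δt = 1.
Sum = 1·[4.5 + 8.5 + 13.5 + 19.5 + 26.5] = 72.5.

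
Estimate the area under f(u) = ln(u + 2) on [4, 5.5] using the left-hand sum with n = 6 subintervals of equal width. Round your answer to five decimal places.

2.83315

Δu = (5.5 − 4)/6 = 0.25.
Left endpoints: 4, 4.25, 4.5, 4.75, 5, 5.25.
f(4) ≈ 1.79176, f(4.25) ≈ 1.83258, f(4.5) ≈ 1.87180, f(4.75) ≈ 1.90954, f(5) ≈ 1.94591, f(5.25) ≈ 1.98100.
Sum = Δu · [f(4) + f(4.25) + f(4.5) + ...].
Sum ≈ 2.83315.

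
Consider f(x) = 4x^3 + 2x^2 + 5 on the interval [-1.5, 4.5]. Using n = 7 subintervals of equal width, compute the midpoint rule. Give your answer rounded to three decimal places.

Δx = (4.5 − (-1.5))/7 = 6/7.
Midpoints: -15/14, -3/14, 9/14, 1.5, 33/14, 45/14, 57/14.
f(-15/14) = 815/343, f(-3/14) = 1733/343, f(9/14) = 2363/343, f(1.5) = 23, f(33/14) = 23495/343, f(45/14) = 54365/343, f(57/14) = 105683/343.
Sum = Δx · [f(-15/14) + f(-3/14) + f(9/14) + ...].
Sum ≈ 490.653.

490.653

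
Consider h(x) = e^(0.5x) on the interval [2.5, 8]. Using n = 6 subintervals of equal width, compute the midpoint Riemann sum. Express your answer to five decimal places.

Δx = (8 − 2.5)/6 = 11/12.
Midpoints: 71/24, 3.875, 115/24, 137/24, 6.625, 181/24.
h(71/24) ≈ 4.38929, h(3.875) ≈ 6.94138, h(115/24) ≈ 10.97734, h(137/24) ≈ 17.35996, h(6.625) ≈ 27.45367, h(181/24) ≈ 43.41623.
Sum = Δx · [h(71/24) + h(3.875) + h(115/24) + ...].
Sum ≈ 101.32638.

101.32638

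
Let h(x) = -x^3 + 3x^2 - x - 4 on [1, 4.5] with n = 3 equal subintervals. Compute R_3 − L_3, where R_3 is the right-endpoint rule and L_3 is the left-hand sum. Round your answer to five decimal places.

-41.85417

R_3 ≈ -60.8611111.
L_3 ≈ -19.0069444.
R_3 − L_3 ≈ -41.85417.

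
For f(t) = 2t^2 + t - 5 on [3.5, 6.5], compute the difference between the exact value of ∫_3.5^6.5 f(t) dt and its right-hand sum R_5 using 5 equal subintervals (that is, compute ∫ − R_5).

Exact integral: ∫_3.5^6.5 f(t) dt = 154.5.
R_5 = 173.76.
Error = 154.5 − 173.76 = -19.26.

-19.26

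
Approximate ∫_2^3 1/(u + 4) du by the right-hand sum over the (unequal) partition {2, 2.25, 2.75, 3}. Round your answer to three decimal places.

0.150

Subinterval widths: 0.25, 0.5, 0.25.
Right endpoints: 2.25, 2.75, 3.
f(2.25) = 0.16, f(2.75) = 4/27, f(3) = 1/7.
Sum = Σ Δu_i · f(u_i).
Sum ≈ 0.150.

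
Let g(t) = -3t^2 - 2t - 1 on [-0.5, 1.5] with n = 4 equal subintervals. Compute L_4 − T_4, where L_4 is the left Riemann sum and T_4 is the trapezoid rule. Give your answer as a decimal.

2.5

L_4 = -5.25.
T_4 = -7.75.
L_4 − T_4 = 2.5.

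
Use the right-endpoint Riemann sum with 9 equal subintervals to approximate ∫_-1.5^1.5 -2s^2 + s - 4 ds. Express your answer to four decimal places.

-16.1111

Δs = (1.5 − (-1.5))/9 = 1/3.
Right endpoints: -7/6, -5/6, -0.5, -1/6, 1/6, 0.5, 5/6, 7/6, 1.5.
f(-7/6) = -71/9, f(-5/6) = -56/9, f(-0.5) = -5, f(-1/6) = -38/9, f(1/6) = -35/9, f(0.5) = -4, f(5/6) = -41/9, f(7/6) = -50/9, f(1.5) = -7.
Sum = Δs · [f(-7/6) + f(-5/6) + f(-0.5) + ...].
Sum ≈ -16.1111.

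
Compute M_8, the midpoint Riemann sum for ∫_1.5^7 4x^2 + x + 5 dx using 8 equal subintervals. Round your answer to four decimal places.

502.8418

Δx = (7 − 1.5)/8 = 0.6875.
Midpoints: 1.84375, 2.53125, 3.21875, 3.90625, 4.59375, 5.28125, 5.96875, 6.65625.
f(1.84375) = 20.44140625, f(2.53125) = 33.16015625, f(3.21875) = 49.66015625, f(3.90625) = 69.94140625, f(4.59375) = 94.00390625, f(5.28125) = 121.84765625, f(5.96875) = 153.47265625, f(6.65625) = 188.87890625.
Sum = Δx · [f(1.84375) + f(2.53125) + f(3.21875) + ...].
Sum ≈ 502.8418.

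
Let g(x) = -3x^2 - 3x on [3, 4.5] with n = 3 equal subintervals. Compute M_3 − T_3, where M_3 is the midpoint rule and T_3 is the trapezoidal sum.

0.28125

M_3 = -80.90625.
T_3 = -81.1875.
M_3 − T_3 = 0.28125.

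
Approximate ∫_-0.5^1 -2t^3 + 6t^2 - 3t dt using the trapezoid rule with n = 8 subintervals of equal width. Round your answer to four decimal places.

0.6958

Δt = (1 − (-0.5))/8 = 0.1875.
f(-0.5) = 3.25, f(-0.3125) = 3245/2048, f(-0.125) = 0.47265625, f(0.0625) = -337/2048, f(0.25) = -0.40625, f(0.4375) = -679/2048, f(0.625) = -0.01953125, f(0.8125) = 923/2048, f(1) = 1.
T_8 = (Δt/2)·[f(t_0) + 2f(t_1) + ... + 2f(t_{7}) + f(t_8)].
Sum ≈ 0.6958.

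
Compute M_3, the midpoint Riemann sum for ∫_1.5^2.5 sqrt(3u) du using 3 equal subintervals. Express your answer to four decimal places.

2.4438

Δu = (2.5 − 1.5)/3 = 1/3.
Midpoints: 5/3, 2, 7/3.
f(5/3) ≈ 2.2361, f(2) ≈ 2.4495, f(7/3) ≈ 2.6458.
Sum = Δu · [f(5/3) + f(2) + f(7/3)].
Sum ≈ 2.4438.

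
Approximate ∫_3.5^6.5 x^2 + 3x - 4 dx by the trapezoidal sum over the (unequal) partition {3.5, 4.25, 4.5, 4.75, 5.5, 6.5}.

110.5625

Subinterval widths: 0.75, 0.25, 0.25, 0.75, 1.
f(3.5) = 18.75, f(4.25) = 26.8125, f(4.5) = 29.75, f(4.75) = 32.8125, f(5.5) = 42.75, f(6.5) = 57.75.
On each subinterval the trapezoid contributes (Δx_i/2)·[f(x_{i-1}) + f(x_i)].
Sum = 110.5625.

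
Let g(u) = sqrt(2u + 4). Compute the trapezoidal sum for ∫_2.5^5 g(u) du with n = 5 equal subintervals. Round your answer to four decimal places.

Δu = (5 − 2.5)/5 = 0.5.
g(2.5) ≈ 3.0000, g(3) ≈ 3.1623, g(3.5) ≈ 3.3166, g(4) ≈ 3.4641, g(4.5) ≈ 3.6056, g(5) ≈ 3.7417.
T_5 = (Δu/2)·[g(u_0) + 2g(u_1) + ... + 2g(u_{4}) + g(u_5)].
Sum ≈ 8.4597.

8.4597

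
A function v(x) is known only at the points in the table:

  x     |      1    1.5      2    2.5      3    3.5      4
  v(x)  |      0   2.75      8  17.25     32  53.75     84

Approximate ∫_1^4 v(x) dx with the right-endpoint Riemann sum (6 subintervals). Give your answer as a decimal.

98.875

Δx = 0.5.
Sum = 0.5·[2.75 + 8 + 17.25 + 32 + 53.75 + 84] = 98.875.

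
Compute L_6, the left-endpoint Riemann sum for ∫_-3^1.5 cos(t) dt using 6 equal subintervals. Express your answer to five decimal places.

Δt = (1.5 − (-3))/6 = 0.75.
Left endpoints: -3, -2.25, -1.5, -0.75, 0, 0.75.
f(-3) ≈ -0.98999, f(-2.25) ≈ -0.62817, f(-1.5) ≈ 0.07074, f(-0.75) ≈ 0.73169, f(0) ≈ 1.00000, f(0.75) ≈ 0.73169.
Sum = Δt · [f(-3) + f(-2.25) + f(-1.5) + ...].
Sum ≈ 0.68696.

0.68696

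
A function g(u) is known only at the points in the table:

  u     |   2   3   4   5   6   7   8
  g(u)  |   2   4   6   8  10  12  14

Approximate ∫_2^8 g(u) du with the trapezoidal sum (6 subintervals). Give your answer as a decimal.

48

Δu = 1.
T_6 = (1/2)·[2 + 2·4 + 2·6 + 2·8 + 2·10 + 2·12 + 14] = 48.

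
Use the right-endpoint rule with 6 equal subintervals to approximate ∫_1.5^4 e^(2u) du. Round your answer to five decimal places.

Δu = (4 − 1.5)/6 = 5/12.
Right endpoints: 23/12, 7/3, 2.75, 19/6, 43/12, 4.
f(23/12) ≈ 46.21634, f(7/3) ≈ 106.34268, f(2.75) ≈ 244.69193, f(19/6) ≈ 563.03024, f(43/12) ≈ 1295.51900, f(4) ≈ 2980.95799.
Sum = Δu · [f(23/12) + f(7/3) + f(2.75) + ...].
Sum ≈ 2181.98257.

2181.98257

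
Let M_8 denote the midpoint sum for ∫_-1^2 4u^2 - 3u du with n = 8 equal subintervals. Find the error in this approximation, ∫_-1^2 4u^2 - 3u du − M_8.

Exact integral: ∫_-1^2 f(u) du = 7.5.
M_8 = 7.359375.
Error = 7.5 − 7.359375 = 0.140625.

0.140625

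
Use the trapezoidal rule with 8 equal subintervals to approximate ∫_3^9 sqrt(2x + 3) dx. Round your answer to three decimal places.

23.073

Δx = (9 − 3)/8 = 0.75.
f(3) ≈ 3.000, f(3.75) ≈ 3.240, f(4.5) ≈ 3.464, f(5.25) ≈ 3.674, f(6) ≈ 3.873, f(6.75) ≈ 4.062, f(7.5) ≈ 4.243, f(8.25) ≈ 4.416, f(9) ≈ 4.583.
T_8 = (Δx/2)·[f(x_0) + 2f(x_1) + ... + 2f(x_{7}) + f(x_8)].
Sum ≈ 23.073.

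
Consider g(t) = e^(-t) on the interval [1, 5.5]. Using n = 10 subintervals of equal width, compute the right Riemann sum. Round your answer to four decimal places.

Δt = (5.5 − 1)/10 = 0.45.
Right endpoints: 1.45, 1.9, 2.35, 2.8, 3.25, 3.7, 4.15, 4.6, 5.05, 5.5.
g(1.45) ≈ 0.2346, g(1.9) ≈ 0.1496, g(2.35) ≈ 0.0954, g(2.8) ≈ 0.0608, g(3.25) ≈ 0.0388, g(3.7) ≈ 0.0247, g(4.15) ≈ 0.0158, g(4.6) ≈ 0.0101, g(5.05) ≈ 0.0064, g(5.5) ≈ 0.0041.
Sum = Δt · [g(1.45) + g(1.9) + g(2.35) + ...].
Sum ≈ 0.2881.

0.2881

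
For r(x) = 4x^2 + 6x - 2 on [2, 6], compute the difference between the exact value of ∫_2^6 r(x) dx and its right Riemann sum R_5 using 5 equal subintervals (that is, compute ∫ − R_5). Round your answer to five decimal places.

-62.50667

Exact integral: ∫_2^6 r(x) dx ≈ 365.3333333.
R_5 = 427.84.
Error ≈ 365.3333333 − 427.84 ≈ -62.50667.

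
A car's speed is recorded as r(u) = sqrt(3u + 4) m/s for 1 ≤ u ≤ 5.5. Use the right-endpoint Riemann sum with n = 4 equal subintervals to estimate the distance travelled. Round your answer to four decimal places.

17.5444

Δu = (5.5 − 1)/4 = 1.125.
Right endpoints: 2.125, 3.25, 4.375, 5.5.
r(2.125) ≈ 3.2210, r(3.25) ≈ 3.7081, r(4.375) ≈ 4.1382, r(5.5) ≈ 4.5277.
Sum = Δu · [r(2.125) + r(3.25) + r(4.375) + r(5.5)].
Sum ≈ 17.5444.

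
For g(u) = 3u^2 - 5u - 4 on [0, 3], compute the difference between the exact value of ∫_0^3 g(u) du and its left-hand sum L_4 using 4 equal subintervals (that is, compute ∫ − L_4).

3.65625

Exact integral: ∫_0^3 g(u) du = -7.5.
L_4 = -11.15625.
Error = -7.5 − (-11.15625) = 3.65625.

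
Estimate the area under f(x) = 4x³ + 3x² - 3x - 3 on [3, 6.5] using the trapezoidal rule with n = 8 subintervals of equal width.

Δx = (6.5 − 3)/8 = 0.4375.
f(3) = 123, f(3.4375) = 189043/1024, f(3.875) = 263.1640625, f(4.3125) = 369321/1024, f(4.75) = 479.125, f(5.1875) = 635447/1024, f(5.625) = 786.9609375, f(6.0625) = 1003885/1024, f(6.5) = 1202.75.
T_8 = (Δx/2)·[f(x_0) + 2f(x_1) + ... + 2f(x_{7}) + f(x_8)].
Sum = 1898.01171875.

1898.01171875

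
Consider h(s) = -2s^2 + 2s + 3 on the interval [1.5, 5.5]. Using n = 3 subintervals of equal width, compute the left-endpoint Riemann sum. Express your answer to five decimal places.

-39.03704

Δs = (5.5 − 1.5)/3 = 4/3.
Left endpoints: 1.5, 17/6, 25/6.
h(1.5) = 1.5, h(17/6) = -133/18, h(25/6) = -421/18.
Sum = Δs · [h(1.5) + h(17/6) + h(25/6)].
Sum ≈ -39.03704.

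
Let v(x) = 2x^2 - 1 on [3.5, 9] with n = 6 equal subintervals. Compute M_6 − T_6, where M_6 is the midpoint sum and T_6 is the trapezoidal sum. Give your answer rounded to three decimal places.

-2.311

M_6 ≈ 451.14641.
T_6 ≈ 453.45718.
M_6 − T_6 ≈ -2.311.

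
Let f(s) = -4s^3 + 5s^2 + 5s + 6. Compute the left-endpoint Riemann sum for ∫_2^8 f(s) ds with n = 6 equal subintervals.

-2266

Δs = (8 − 2)/6 = 1.
Left endpoints: 2, 3, 4, 5, 6, 7.
f(2) = 4, f(3) = -42, f(4) = -150, f(5) = -344, f(6) = -648, f(7) = -1086.
Sum = Δs · [f(2) + f(3) + f(4) + ...].
Sum = -2266.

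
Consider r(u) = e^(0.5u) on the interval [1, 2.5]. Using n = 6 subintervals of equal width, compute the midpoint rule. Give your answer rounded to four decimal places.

3.6808

Δu = (2.5 − 1)/6 = 0.25.
Midpoints: 1.125, 1.375, 1.625, 1.875, 2.125, 2.375.
r(1.125) ≈ 1.7551, r(1.375) ≈ 1.9887, r(1.625) ≈ 2.2535, r(1.875) ≈ 2.5536, r(2.125) ≈ 2.8936, r(2.375) ≈ 3.2789.
Sum = Δu · [r(1.125) + r(1.375) + r(1.625) + ...].
Sum ≈ 3.6808.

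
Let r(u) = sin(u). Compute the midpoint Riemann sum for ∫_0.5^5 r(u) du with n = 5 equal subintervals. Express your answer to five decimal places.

Δu = (5 − 0.5)/5 = 0.9.
Midpoints: 0.95, 1.85, 2.75, 3.65, 4.55.
r(0.95) ≈ 0.81342, r(1.85) ≈ 0.96128, r(2.75) ≈ 0.38166, r(3.65) ≈ -0.48679, r(4.55) ≈ -0.98684.
Sum = Δu · [r(0.95) + r(1.85) + r(2.75) + r(3.65) + r(4.55)].
Sum ≈ 0.61445.

0.61445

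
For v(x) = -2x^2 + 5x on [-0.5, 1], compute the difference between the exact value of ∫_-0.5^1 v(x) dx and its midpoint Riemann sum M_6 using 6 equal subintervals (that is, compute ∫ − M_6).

-0.015625

Exact integral: ∫_-0.5^1 v(x) dx = 1.125.
M_6 = 1.140625.
Error = 1.125 − 1.140625 = -0.015625.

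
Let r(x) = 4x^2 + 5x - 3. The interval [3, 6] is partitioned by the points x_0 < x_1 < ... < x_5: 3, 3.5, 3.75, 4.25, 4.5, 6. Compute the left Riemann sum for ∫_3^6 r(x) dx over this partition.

Subinterval widths: 0.5, 0.25, 0.5, 0.25, 1.5.
Left endpoints: 3, 3.5, 3.75, 4.25, 4.5.
r(3) = 48, r(3.5) = 63.5, r(3.75) = 72, r(4.25) = 90.5, r(4.5) = 100.5.
Sum = Σ Δx_i · r(x_i).
Sum = 249.25.

249.25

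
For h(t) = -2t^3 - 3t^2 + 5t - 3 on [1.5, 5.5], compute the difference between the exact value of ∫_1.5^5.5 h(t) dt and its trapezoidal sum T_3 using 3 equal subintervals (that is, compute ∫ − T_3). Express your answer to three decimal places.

28.444

Exact integral: ∫_1.5^5.5 h(t) dt = -560.
T_3 ≈ -588.44444.
Error ≈ -560 − (-588.44444) ≈ 28.444.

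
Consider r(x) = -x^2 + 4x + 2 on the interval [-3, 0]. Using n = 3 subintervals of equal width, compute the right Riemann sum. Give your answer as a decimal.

Δx = (0 − (-3))/3 = 1.
Right endpoints: -2, -1, 0.
r(-2) = -10, r(-1) = -3, r(0) = 2.
Sum = Δx · [r(-2) + r(-1) + r(0)].
Sum = -11.

-11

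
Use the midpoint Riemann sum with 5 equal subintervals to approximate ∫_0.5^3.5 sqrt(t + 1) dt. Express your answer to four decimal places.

Δt = (3.5 − 0.5)/5 = 0.6.
Midpoints: 0.8, 1.4, 2, 2.6, 3.2.
f(0.8) ≈ 1.3416, f(1.4) ≈ 1.5492, f(2) ≈ 1.7321, f(2.6) ≈ 1.8974, f(3.2) ≈ 2.0494.
Sum = Δt · [f(0.8) + f(1.4) + f(2) + f(2.6) + f(3.2)].
Sum ≈ 5.1418.

5.1418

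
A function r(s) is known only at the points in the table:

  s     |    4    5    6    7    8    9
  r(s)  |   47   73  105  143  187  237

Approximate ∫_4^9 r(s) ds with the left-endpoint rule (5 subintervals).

555

Δs = 1.
Sum = 1·[47 + 73 + 105 + 143 + 187] = 555.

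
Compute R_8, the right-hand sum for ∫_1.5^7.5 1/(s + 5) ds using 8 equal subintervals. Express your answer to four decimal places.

0.6270

Δs = (7.5 − 1.5)/8 = 0.75.
Right endpoints: 2.25, 3, 3.75, 4.5, 5.25, 6, 6.75, 7.5.
f(2.25) = 4/29, f(3) = 0.125, f(3.75) = 4/35, f(4.5) = 2/19, f(5.25) = 4/41, f(6) = 1/11, f(6.75) = 4/47, f(7.5) = 0.08.
Sum = Δs · [f(2.25) + f(3) + f(3.75) + ...].
Sum ≈ 0.6270.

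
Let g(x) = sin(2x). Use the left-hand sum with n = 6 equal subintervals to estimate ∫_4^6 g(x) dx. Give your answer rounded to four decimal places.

-0.2219

Δx = (6 − 4)/6 = 1/3.
Left endpoints: 4, 13/3, 14/3, 5, 16/3, 17/3.
g(4) ≈ 0.9894, g(13/3) ≈ 0.6876, g(14/3) ≈ 0.0913, g(5) ≈ -0.5440, g(16/3) ≈ -0.9464, g(17/3) ≈ -0.9435.
Sum = Δx · [g(4) + g(13/3) + g(14/3) + ...].
Sum ≈ -0.2219.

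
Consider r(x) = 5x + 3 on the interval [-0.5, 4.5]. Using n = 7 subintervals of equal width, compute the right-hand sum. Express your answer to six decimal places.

73.928571

Δx = (4.5 − (-0.5))/7 = 5/7.
Right endpoints: 3/14, 13/14, 23/14, 33/14, 43/14, 53/14, 4.5.
r(3/14) = 57/14, r(13/14) = 107/14, r(23/14) = 157/14, r(33/14) = 207/14, r(43/14) = 257/14, r(53/14) = 307/14, r(4.5) = 25.5.
Sum = Δx · [r(3/14) + r(13/14) + r(23/14) + ...].
Sum ≈ 73.928571.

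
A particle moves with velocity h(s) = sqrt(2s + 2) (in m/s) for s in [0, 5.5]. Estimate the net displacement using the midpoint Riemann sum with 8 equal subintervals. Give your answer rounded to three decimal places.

Δs = (5.5 − 0)/8 = 0.6875.
Midpoints: 0.34375, 1.03125, 1.71875, 2.40625, 3.09375, 3.78125, 4.46875, 5.15625.
h(0.34375) ≈ 1.639, h(1.03125) ≈ 2.016, h(1.71875) ≈ 2.332, h(2.40625) ≈ 2.610, h(3.09375) ≈ 2.861, h(3.78125) ≈ 3.092, h(4.46875) ≈ 3.307, h(5.15625) ≈ 3.509.
Sum = Δs · [h(0.34375) + h(1.03125) + h(1.71875) + ...].
Sum ≈ 14.690.

14.690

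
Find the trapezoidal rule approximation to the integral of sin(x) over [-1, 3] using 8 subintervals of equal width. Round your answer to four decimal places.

1.4983

Δx = (3 − (-1))/8 = 0.5.
f(-1) ≈ -0.8415, f(-0.5) ≈ -0.4794, f(0) ≈ 0.0000, f(0.5) ≈ 0.4794, f(1) ≈ 0.8415, f(1.5) ≈ 0.9975, f(2) ≈ 0.9093, f(2.5) ≈ 0.5985, f(3) ≈ 0.1411.
T_8 = (Δx/2)·[f(x_0) + 2f(x_1) + ... + 2f(x_{7}) + f(x_8)].
Sum ≈ 1.4983.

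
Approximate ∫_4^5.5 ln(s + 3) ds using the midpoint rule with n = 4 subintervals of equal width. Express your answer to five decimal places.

Δs = (5.5 − 4)/4 = 0.375.
Midpoints: 4.1875, 4.5625, 4.9375, 5.3125.
f(4.1875) ≈ 1.97234, f(4.5625) ≈ 2.02320, f(4.9375) ≈ 2.07160, f(5.3125) ≈ 2.11776.
Sum = Δs · [f(4.1875) + f(4.5625) + f(4.9375) + f(5.3125)].
Sum ≈ 3.06934.

3.06934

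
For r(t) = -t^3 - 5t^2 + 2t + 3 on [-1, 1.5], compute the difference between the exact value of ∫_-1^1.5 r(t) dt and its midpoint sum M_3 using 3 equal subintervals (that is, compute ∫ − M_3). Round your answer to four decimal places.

Exact integral: ∫_-1^1.5 r(t) dt ≈ 0.442708.
M_3 ≈ 1.274595.
Error ≈ 0.442708 − 1.274595 ≈ -0.8319.

-0.8319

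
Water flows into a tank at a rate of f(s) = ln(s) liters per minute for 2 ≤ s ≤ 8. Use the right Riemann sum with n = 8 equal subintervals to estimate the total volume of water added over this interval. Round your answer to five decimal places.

9.75162

Δs = (8 − 2)/8 = 0.75.
Right endpoints: 2.75, 3.5, 4.25, 5, 5.75, 6.5, 7.25, 8.
f(2.75) ≈ 1.01160, f(3.5) ≈ 1.25276, f(4.25) ≈ 1.44692, f(5) ≈ 1.60944, f(5.75) ≈ 1.74920, f(6.5) ≈ 1.87180, f(7.25) ≈ 1.98100, f(8) ≈ 2.07944.
Sum = Δs · [f(2.75) + f(3.5) + f(4.25) + ...].
Sum ≈ 9.75162.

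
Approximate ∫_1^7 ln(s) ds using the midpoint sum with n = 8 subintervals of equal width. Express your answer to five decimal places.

7.64079

Δs = (7 − 1)/8 = 0.75.
Midpoints: 1.375, 2.125, 2.875, 3.625, 4.375, 5.125, 5.875, 6.625.
f(1.375) ≈ 0.31845, f(2.125) ≈ 0.75377, f(2.875) ≈ 1.05605, f(3.625) ≈ 1.28785, f(4.375) ≈ 1.47591, f(5.125) ≈ 1.63413, f(5.875) ≈ 1.77071, f(6.625) ≈ 1.89085.
Sum = Δs · [f(1.375) + f(2.125) + f(2.875) + ...].
Sum ≈ 7.64079.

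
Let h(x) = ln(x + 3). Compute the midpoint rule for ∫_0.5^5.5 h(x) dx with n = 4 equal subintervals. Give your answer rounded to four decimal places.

8.8167

Δx = (5.5 − 0.5)/4 = 1.25.
Midpoints: 1.125, 2.375, 3.625, 4.875.
h(1.125) ≈ 1.4171, h(2.375) ≈ 1.6818, h(3.625) ≈ 1.8909, h(4.875) ≈ 2.0637.
Sum = Δx · [h(1.125) + h(2.375) + h(3.625) + h(4.875)].
Sum ≈ 8.8167.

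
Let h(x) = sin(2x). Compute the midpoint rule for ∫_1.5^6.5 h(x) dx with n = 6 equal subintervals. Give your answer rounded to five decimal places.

Δx = (6.5 − 1.5)/6 = 5/6.
Midpoints: 23/12, 2.75, 43/12, 53/12, 5.25, 73/12.
h(23/12) ≈ -0.63788, h(2.75) ≈ -0.70554, h(43/12) ≈ 0.77295, h(53/12) ≈ 0.55756, h(5.25) ≈ -0.87970, h(73/12) ≈ -0.38915.
Sum = Δx · [h(23/12) + h(2.75) + h(43/12) + ...].
Sum ≈ -1.06812.

-1.06812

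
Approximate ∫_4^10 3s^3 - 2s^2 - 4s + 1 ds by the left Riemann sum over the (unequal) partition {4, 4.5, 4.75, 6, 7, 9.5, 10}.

Subinterval widths: 0.5, 0.25, 1.25, 1, 2.5, 0.5.
Left endpoints: 4, 4.5, 4.75, 6, 7, 9.5.
f(4) = 145, f(4.5) = 215.875, f(4.75) = 258.390625, f(6) = 553, f(7) = 904, f(9.5) = 2354.625.
Sum = Σ Δs_i · f(s_i).
Sum = 4439.76953125.

4439.76953125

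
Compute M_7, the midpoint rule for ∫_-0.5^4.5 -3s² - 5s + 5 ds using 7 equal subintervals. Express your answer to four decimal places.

-115.6122

Δs = (4.5 − (-0.5))/7 = 5/7.
Midpoints: -1/7, 4/7, 9/7, 2, 19/7, 24/7, 29/7.
f(-1/7) = 277/49, f(4/7) = 57/49, f(9/7) = -313/49, f(2) = -17, f(19/7) = -1503/49, f(24/7) = -2323/49, f(29/7) = -3293/49.
Sum = Δs · [f(-1/7) + f(4/7) + f(9/7) + ...].
Sum ≈ -115.6122.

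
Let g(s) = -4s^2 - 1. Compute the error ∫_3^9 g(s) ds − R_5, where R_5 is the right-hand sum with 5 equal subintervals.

Exact integral: ∫_3^9 g(s) ds = -942.
R_5 = -1120.56.
Error = -942 − (-1120.56) = 178.56.

178.56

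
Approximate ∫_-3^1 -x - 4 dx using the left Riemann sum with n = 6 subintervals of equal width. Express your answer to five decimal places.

Δx = (1 − (-3))/6 = 2/3.
Left endpoints: -3, -7/3, -5/3, -1, -1/3, 1/3.
f(-3) = -1, f(-7/3) = -5/3, f(-5/3) = -7/3, f(-1) = -3, f(-1/3) = -11/3, f(1/3) = -13/3.
Sum = Δx · [f(-3) + f(-7/3) + f(-5/3) + ...].
Sum ≈ -10.66667.

-10.66667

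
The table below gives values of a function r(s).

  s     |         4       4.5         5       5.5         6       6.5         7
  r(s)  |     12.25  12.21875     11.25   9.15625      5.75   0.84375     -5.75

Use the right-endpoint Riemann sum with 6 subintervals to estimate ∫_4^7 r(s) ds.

Δs = 0.5.
Sum = 0.5·[12.21875 + 11.25 + 9.15625 + 5.75 + 0.84375 + (-5.75)] = 16.734375.

16.734375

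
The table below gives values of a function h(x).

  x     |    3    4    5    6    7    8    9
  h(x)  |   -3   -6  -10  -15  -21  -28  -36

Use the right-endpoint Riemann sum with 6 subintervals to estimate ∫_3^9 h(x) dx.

-116

Δx = 1.
Sum = 1·[(-6) + (-10) + (-15) + (-21) + (-28) + (-36)] = -116.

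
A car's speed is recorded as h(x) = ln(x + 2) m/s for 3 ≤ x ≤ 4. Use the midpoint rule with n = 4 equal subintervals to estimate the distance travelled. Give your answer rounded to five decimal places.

Δx = (4 − 3)/4 = 0.25.
Midpoints: 3.125, 3.375, 3.625, 3.875.
h(3.125) ≈ 1.63413, h(3.375) ≈ 1.68176, h(3.625) ≈ 1.72722, h(3.875) ≈ 1.77071.
Sum = Δx · [h(3.125) + h(3.375) + h(3.625) + h(3.875)].
Sum ≈ 1.70345.

1.70345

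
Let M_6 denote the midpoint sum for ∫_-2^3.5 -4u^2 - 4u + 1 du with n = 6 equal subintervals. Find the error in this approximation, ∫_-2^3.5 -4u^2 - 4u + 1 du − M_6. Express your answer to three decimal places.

-1.541

Exact integral: ∫_-2^3.5 f(u) du ≈ -78.83333.
M_6 ≈ -77.29282.
Error ≈ -78.83333 − (-77.29282) ≈ -1.541.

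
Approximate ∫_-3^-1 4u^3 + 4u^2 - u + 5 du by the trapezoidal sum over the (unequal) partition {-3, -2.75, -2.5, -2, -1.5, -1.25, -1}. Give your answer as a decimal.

Subinterval widths: 0.25, 0.25, 0.5, 0.5, 0.25, 0.25.
f(-3) = -64, f(-2.75) = -45.1875, f(-2.5) = -30, f(-2) = -9, f(-1.5) = 2, f(-1.25) = 4.6875, f(-1) = 6.
On each subinterval the trapezoid contributes (Δu_i/2)·[f(u_{i-1}) + f(u_i)].
Sum = -32.375.

-32.375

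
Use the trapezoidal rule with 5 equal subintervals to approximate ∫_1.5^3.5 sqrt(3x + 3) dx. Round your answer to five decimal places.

Δx = (3.5 − 1.5)/5 = 0.4.
f(1.5) ≈ 2.73861, f(1.9) ≈ 2.94958, f(2.3) ≈ 3.14643, f(2.7) ≈ 3.33167, f(3.1) ≈ 3.50714, f(3.5) ≈ 3.67423.
T_5 = (Δx/2)·[f(x_0) + 2f(x_1) + ... + 2f(x_{4}) + f(x_5)].
Sum ≈ 6.45649.

6.45649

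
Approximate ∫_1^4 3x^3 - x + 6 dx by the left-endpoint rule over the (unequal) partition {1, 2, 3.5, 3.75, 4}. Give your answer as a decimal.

122.89453125

Subinterval widths: 1, 1.5, 0.25, 0.25.
Left endpoints: 1, 2, 3.5, 3.75.
f(1) = 8, f(2) = 28, f(3.5) = 131.125, f(3.75) = 160.453125.
Sum = Σ Δx_i · f(x_i).
Sum = 122.89453125.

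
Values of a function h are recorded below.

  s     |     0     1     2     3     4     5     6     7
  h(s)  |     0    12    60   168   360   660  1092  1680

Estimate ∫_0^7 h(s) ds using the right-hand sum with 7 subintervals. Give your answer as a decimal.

4032

Δs = 1.
Sum = 1·[12 + 60 + 168 + 360 + 660 + 1092 + 1680] = 4032.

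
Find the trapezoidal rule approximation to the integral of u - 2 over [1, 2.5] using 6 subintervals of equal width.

-0.375

Δu = (2.5 − 1)/6 = 0.25.
f(1) = -1, f(1.25) = -0.75, f(1.5) = -0.5, f(1.75) = -0.25, f(2) = 0, f(2.25) = 0.25, f(2.5) = 0.5.
T_6 = (Δu/2)·[f(u_0) + 2f(u_1) + ... + 2f(u_{5}) + f(u_6)].
Sum = -0.375.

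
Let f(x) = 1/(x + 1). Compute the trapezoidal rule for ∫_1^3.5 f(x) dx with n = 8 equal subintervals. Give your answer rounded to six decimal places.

0.812558

Δx = (3.5 − 1)/8 = 0.3125.
f(1) = 0.5, f(1.3125) = 16/37, f(1.625) = 8/21, f(1.9375) = 16/47, f(2.25) = 4/13, f(2.5625) = 16/57, f(2.875) = 8/31, f(3.1875) = 16/67, f(3.5) = 2/9.
T_8 = (Δx/2)·[f(x_0) + 2f(x_1) + ... + 2f(x_{7}) + f(x_8)].
Sum ≈ 0.812558.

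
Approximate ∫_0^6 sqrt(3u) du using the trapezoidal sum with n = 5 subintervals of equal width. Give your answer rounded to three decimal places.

16.540

Δu = (6 − 0)/5 = 1.2.
f(0) ≈ 0.000, f(1.2) ≈ 1.897, f(2.4) ≈ 2.683, f(3.6) ≈ 3.286, f(4.8) ≈ 3.795, f(6) ≈ 4.243.
T_5 = (Δu/2)·[f(u_0) + 2f(u_1) + ... + 2f(u_{4}) + f(u_5)].
Sum ≈ 16.540.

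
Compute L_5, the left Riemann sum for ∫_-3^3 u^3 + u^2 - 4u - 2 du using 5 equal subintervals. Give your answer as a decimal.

Δu = (3 − (-3))/5 = 1.2.
Left endpoints: -3, -1.8, -0.6, 0.6, 1.8.
f(-3) = -8, f(-1.8) = 2.608, f(-0.6) = 0.544, f(0.6) = -3.824, f(1.8) = -0.128.
Sum = Δu · [f(-3) + f(-1.8) + f(-0.6) + f(0.6) + f(1.8)].
Sum = -10.56.

-10.56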